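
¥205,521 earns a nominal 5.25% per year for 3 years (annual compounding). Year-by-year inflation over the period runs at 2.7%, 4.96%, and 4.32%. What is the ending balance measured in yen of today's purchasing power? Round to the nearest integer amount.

¥213,089

Nominal value at maturity: ¥205,521 × (1 + 5.25%)^3 ≈ ¥239,620.
Price-level factor over 3 years: 1.027 × 1.0496 × 1.0432 ≈ 1.1245061734.
Dividing the nominal maturity value by the price-level factor gives the value in today's money.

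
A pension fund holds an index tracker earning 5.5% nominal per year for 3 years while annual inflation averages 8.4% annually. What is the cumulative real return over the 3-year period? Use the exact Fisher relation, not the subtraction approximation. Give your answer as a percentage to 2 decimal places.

-7.81%

The annual real rate is (1+5.5%)/(1+8.4%) − 1 = -2.6753%.
Compounded over 3 years: (1 + -0.026753)^3 − 1 ≈ -0.07813.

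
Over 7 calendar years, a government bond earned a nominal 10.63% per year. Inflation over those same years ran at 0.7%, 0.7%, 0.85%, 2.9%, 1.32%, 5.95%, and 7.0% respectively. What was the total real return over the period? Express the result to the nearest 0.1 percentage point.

67.8%

Cumulative inflation factor: 1.007 × 1.007 × 1.0085 × 1.029 × 1.0132 × 1.0595 × 1.070 ≈ 1.20873.
Nominal growth factor: 2.02820. Real growth factor = 2.02820 / 1.20873 ≈ 1.67795.
Total real return ≈ 67.7955%.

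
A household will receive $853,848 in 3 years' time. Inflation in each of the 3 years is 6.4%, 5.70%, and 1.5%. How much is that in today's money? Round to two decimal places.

Price-level factor over 3 years: 1.064 × 1.0570 × 1.015 = 1.14151772.
Purchasing power today: $853,848 divided by that factor.

$747,993.64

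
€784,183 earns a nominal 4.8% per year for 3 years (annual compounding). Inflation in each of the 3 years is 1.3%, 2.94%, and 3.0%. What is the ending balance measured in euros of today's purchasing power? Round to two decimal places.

Nominal value at maturity: €784,183 × (1 + 4.8%)^3 ≈ €902,612.35.
Price-level factor over 3 years: 1.013 × 1.0294 × 1.030 = 1.074065666.
Dividing the nominal maturity value by the price-level factor gives the value in today's money.

€840,369.80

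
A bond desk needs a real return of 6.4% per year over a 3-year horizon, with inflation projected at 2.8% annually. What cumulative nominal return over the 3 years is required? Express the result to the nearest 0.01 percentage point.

30.86%

Required annual nominal rate: (1+6.4%)(1+2.8%) − 1 = 9.3792%.
Cumulative over 3 years: (1 + 0.093792)^3 − 1 ≈ 0.30859.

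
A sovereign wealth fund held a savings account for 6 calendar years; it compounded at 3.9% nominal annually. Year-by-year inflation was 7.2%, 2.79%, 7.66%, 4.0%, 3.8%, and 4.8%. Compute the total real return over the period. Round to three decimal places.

-6.265%

Cumulative inflation factor: 1.072 × 1.0279 × 1.0766 × 1.040 × 1.038 × 1.048 ≈ 1.34212.
Nominal growth factor: 1.25804. Real growth factor = 1.25804 / 1.34212 ≈ 0.93735.
Total real return ≈ -6.2651%.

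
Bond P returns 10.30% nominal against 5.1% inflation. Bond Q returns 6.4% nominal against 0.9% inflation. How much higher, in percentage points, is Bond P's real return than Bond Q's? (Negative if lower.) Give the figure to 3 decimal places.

Bond P real return: 1.1030/1.051 − 1 = 4.9477%.
Bond Q real return: 1.064/1.009 − 1 = 5.4509%.
Difference: 4.9477 − 5.4509 = -0.5032 pp.

-0.503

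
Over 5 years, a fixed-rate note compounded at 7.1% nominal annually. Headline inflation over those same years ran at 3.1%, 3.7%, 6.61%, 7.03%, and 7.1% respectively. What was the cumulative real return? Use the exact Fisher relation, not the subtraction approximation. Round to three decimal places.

7.849%

Cumulative inflation factor: 1.031 × 1.037 × 1.0661 × 1.0703 × 1.071 ≈ 1.30656.
Nominal growth factor: 1.40912. Real growth factor = 1.40912 / 1.30656 ≈ 1.07849.
Total real return ≈ 7.8492%.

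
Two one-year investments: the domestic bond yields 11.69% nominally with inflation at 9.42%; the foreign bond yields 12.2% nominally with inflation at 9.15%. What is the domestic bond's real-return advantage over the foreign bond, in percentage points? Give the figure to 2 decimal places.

The domestic bond real return: 1.1169/1.0942 − 1 = 2.075%.
The foreign bond real return: 1.122/1.0915 − 1 = 2.794%.
Difference: 2.075 − 2.794 = -0.719 pp.

-0.72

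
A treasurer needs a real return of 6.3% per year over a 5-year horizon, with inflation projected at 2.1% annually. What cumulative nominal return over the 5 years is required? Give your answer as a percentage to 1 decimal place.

50.6%

Required annual nominal rate: (1+6.3%)(1+2.1%) − 1 = 8.5323%.
Cumulative over 5 years: (1 + 0.085323)^5 − 1 ≈ 0.50590.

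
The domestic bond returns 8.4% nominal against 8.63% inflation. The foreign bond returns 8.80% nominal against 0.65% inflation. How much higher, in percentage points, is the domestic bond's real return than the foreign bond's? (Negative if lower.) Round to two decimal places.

The domestic bond real return: 1.084/1.0863 − 1 = -0.212%.
The foreign bond real return: 1.0880/1.0065 − 1 = 8.097%.
Difference: -0.212 − 8.097 = -8.309 pp.

-8.31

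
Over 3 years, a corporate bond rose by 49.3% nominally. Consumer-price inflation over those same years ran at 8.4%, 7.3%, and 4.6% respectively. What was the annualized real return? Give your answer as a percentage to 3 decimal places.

7.061%

Cumulative inflation factor: 1.084 × 1.073 × 1.046 ≈ 1.21664.
Nominal growth factor: 1.49300. Real growth factor = 1.49300 / 1.21664 ≈ 1.22715.
Annualized: 1.22715^(1/3) − 1 ≈ 0.07061.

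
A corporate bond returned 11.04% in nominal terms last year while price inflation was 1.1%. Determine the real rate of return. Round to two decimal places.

9.83%

Real return via the Fisher equation: (1 + 11.04%)/(1 + 1.1%) − 1 = 1.1104/1.011 − 1 ≈ 0.09832.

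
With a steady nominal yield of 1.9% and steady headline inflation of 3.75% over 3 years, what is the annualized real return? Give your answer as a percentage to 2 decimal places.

-1.78%

With constant rates the annual real return is the same each year: (1+1.9%)/(1+3.75%) − 1 = -0.01783.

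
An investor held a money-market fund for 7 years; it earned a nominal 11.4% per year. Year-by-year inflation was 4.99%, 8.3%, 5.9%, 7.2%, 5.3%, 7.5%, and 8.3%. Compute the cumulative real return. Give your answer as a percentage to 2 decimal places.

34.54%

Cumulative inflation factor: 1.0499 × 1.083 × 1.059 × 1.072 × 1.053 × 1.075 × 1.083 ≈ 1.58246.
Nominal growth factor: 2.12910. Real growth factor = 2.12910 / 1.58246 ≈ 1.34544.
Total real return ≈ 34.5439%.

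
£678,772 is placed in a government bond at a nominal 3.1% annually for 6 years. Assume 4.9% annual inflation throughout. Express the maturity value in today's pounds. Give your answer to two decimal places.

Nominal value at maturity: £678,772 × (1 + 3.1%)^6 ≈ £815,222.04.
Price-level factor over 6 years: (1 + 4.9%)^6 ≈ 1.3324561607.
The maturity value deflated by that factor is the answer in today's purchasing power.

£611,819.03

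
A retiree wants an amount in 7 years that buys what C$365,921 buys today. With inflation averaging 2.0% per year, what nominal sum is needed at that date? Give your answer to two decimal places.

Cumulative price-level factor: (1+2.0%)^7 ≈ 1.1486856676.
The nominal amount required is C$365,921 scaled up by that factor.

C$420,328.21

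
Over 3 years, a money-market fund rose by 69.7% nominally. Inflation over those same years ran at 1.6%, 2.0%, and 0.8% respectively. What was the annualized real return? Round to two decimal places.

Cumulative inflation factor: 1.016 × 1.020 × 1.008 ≈ 1.04461.
Nominal growth factor: 1.69700. Real growth factor = 1.69700 / 1.04461 ≈ 1.62453.
Annualized: 1.62453^(1/3) − 1 ≈ 0.17555.

17.56%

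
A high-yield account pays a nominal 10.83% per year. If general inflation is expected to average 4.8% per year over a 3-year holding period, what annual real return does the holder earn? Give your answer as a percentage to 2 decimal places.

5.75%

With constant rates the annual real return is the same each year: (1+10.83%)/(1+4.8%) − 1 = 0.05754.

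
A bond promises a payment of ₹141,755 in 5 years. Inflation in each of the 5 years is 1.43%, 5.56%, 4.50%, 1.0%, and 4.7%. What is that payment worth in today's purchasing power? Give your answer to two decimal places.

₹119,808.67

Price-level factor over 5 years: 1.0143 × 1.0556 × 1.0450 × 1.010 × 1.047 ≈ 1.1831781829.
Purchasing power today: ₹141,755 divided by that factor.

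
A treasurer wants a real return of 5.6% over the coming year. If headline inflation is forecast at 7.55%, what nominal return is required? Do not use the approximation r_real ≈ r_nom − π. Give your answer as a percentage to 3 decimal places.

By the Fisher equation, 1 + r_nom = (1 + 5.6%)(1 + 7.55%) = 1.056 × 1.0755 = 1.135728.
So r_nom = 13.5728%.

13.573%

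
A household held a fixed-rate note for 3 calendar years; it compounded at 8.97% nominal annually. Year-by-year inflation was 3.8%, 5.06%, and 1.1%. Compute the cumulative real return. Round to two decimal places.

Cumulative inflation factor: 1.038 × 1.0506 × 1.011 ≈ 1.10252.
Nominal growth factor: 1.29396. Real growth factor = 1.29396 / 1.10252 ≈ 1.17364.
Total real return ≈ 17.3640%.

17.36%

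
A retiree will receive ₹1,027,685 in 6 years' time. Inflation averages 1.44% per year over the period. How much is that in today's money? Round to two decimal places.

₹943,201.70

Price-level factor over 6 years: (1 + 1.44%)^6 ≈ 1.0895707684.
Purchasing power today: ₹1,027,685 divided by that factor.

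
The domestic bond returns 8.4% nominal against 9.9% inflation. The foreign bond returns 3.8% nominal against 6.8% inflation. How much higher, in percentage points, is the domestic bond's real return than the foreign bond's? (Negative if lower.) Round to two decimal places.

The domestic bond real return: 1.084/1.099 − 1 = -1.365%.
The foreign bond real return: 1.038/1.068 − 1 = -2.809%.
Difference: -1.365 − (-2.809) = 1.444 pp.

1.44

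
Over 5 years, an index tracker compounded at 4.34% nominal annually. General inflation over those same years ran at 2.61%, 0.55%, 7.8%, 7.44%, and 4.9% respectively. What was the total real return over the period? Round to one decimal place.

-1.3%

Cumulative inflation factor: 1.0261 × 1.0055 × 1.078 × 1.0744 × 1.049 ≈ 1.25352.
Nominal growth factor: 1.23667. Real growth factor = 1.23667 / 1.25352 ≈ 0.98656.
Total real return ≈ -1.3443%.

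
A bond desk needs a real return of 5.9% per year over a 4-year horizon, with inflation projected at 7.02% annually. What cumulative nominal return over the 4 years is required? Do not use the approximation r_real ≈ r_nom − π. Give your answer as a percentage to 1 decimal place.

65.0%

Required annual nominal rate: (1+5.9%)(1+7.02%) − 1 = 13.33418%.
Cumulative over 4 years: (1 + 0.1333418)^4 − 1 ≈ 0.64985.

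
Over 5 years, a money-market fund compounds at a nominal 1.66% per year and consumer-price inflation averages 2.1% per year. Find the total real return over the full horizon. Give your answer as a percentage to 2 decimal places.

-2.14%

The annual real rate is (1+1.66%)/(1+2.1%) − 1 = -0.4310%.
Compounded over 5 years: (1 + -0.004310)^5 − 1 ≈ -0.02136.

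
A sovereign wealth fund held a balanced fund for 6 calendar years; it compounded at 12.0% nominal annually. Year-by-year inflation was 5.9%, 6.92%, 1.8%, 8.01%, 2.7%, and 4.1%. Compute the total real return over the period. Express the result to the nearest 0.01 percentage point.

Cumulative inflation factor: 1.059 × 1.0692 × 1.018 × 1.0801 × 1.027 × 1.041 ≈ 1.33103.
Nominal growth factor: 1.97382. Real growth factor = 1.97382 / 1.33103 ≈ 1.48293.
Total real return ≈ 48.2929%.

48.29%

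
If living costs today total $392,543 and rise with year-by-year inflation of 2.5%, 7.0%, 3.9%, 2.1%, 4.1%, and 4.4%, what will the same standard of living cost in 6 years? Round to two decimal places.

$496,349.28

Cumulative price-level factor: 1.025 × 1.070 × 1.039 × 1.021 × 1.041 × 1.044 ≈ 1.2644456331.
Multiplying $392,543 by the price-level factor gives the future nominal sum.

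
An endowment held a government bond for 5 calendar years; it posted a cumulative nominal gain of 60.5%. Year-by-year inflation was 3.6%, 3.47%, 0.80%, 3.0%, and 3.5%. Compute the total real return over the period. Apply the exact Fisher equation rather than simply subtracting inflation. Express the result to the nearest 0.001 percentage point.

Cumulative inflation factor: 1.036 × 1.0347 × 1.0080 × 1.030 × 1.035 ≈ 1.15189.
Nominal growth factor: 1.60500. Real growth factor = 1.60500 / 1.15189 ≈ 1.39336.
Total real return ≈ 39.3358%.

39.336%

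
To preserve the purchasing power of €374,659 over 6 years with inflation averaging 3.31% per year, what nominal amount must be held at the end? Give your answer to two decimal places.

€455,502.05

Cumulative price-level factor: (1+3.31%)^6 ≈ 1.2157776889.
Multiplying €374,659 by the price-level factor gives the future nominal sum.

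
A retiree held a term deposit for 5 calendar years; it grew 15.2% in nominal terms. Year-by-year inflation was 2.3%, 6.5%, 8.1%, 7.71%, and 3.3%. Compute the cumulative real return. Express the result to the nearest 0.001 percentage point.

Cumulative inflation factor: 1.023 × 1.065 × 1.081 × 1.0771 × 1.033 ≈ 1.31041.
Nominal growth factor: 1.15200. Real growth factor = 1.15200 / 1.31041 ≈ 0.87911.
Total real return ≈ -12.0886%.

-12.089%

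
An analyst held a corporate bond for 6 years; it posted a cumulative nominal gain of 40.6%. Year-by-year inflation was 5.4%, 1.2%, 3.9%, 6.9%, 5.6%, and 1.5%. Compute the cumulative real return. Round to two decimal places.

Cumulative inflation factor: 1.054 × 1.012 × 1.039 × 1.069 × 1.056 × 1.015 ≈ 1.26983.
Nominal growth factor: 1.40600. Real growth factor = 1.40600 / 1.26983 ≈ 1.10724.
Total real return ≈ 10.7238%.

10.72%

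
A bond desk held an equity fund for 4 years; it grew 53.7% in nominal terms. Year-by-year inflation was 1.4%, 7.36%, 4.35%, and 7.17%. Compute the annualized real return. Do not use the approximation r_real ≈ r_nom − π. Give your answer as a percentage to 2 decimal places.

Cumulative inflation factor: 1.014 × 1.0736 × 1.0435 × 1.0717 ≈ 1.21744.
Nominal growth factor: 1.53700. Real growth factor = 1.53700 / 1.21744 ≈ 1.26249.
Annualized: 1.26249^(1/4) − 1 ≈ 0.06000.

6.00%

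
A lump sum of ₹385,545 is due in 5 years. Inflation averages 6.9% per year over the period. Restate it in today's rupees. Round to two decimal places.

₹276,176.39

Price-level factor over 5 years: (1 + 6.9%)^5 ≈ 1.3960099896.
Purchasing power today: ₹385,545 divided by that factor.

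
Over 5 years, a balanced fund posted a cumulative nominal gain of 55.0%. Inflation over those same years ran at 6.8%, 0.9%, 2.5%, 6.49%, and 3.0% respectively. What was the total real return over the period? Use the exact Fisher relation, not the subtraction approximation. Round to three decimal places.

27.938%

Cumulative inflation factor: 1.068 × 1.009 × 1.025 × 1.0649 × 1.030 ≈ 1.21152.
Nominal growth factor: 1.55000. Real growth factor = 1.55000 / 1.21152 ≈ 1.27938.
Total real return ≈ 27.9379%.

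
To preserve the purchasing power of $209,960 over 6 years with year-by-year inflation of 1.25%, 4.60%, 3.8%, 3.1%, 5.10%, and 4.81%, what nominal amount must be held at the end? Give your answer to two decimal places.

$262,134.83

Cumulative price-level factor: 1.0125 × 1.0460 × 1.038 × 1.031 × 1.0510 × 1.0481 ≈ 1.2484989235.
The nominal amount required is $209,960 scaled up by that factor.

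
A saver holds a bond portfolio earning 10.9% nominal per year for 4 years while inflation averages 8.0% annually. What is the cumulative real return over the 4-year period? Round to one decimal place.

The annual real rate is (1+10.9%)/(1+8.0%) − 1 = 2.6852%.
Compounded over 4 years: (1 + 0.026852)^4 − 1 ≈ 0.11181.

11.2%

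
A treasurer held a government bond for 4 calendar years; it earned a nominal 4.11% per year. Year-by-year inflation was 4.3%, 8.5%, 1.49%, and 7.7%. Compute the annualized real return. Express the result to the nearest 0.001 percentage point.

-1.280%

Cumulative inflation factor: 1.043 × 1.085 × 1.0149 × 1.077 ≈ 1.23695.
Nominal growth factor: 1.17482. Real growth factor = 1.17482 / 1.23695 ≈ 0.94977.
Annualized: 0.94977^(1/4) − 1 ≈ -0.01280.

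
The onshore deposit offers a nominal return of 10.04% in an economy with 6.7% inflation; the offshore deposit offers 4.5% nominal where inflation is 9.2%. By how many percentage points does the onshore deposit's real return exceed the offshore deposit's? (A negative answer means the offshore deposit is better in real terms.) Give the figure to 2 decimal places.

The onshore deposit real return: 1.1004/1.067 − 1 = 3.130%.
The offshore deposit real return: 1.045/1.092 − 1 = -4.304%.
Difference: 3.130 − (-4.304) = 7.434 pp.

7.43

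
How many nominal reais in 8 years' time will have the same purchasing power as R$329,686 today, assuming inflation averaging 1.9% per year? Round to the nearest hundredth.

Cumulative price-level factor: (1+1.9%)^8 ≈ 1.1625013665.
The nominal amount required is R$329,686 scaled up by that factor.

R$383,260.43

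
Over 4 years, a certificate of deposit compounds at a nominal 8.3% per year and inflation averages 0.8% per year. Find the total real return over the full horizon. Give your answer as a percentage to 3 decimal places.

The annual real rate is (1+8.3%)/(1+0.8%) − 1 = 7.4405%.
Compounded over 4 years: (1 + 0.074405)^4 − 1 ≈ 0.33251.

33.251%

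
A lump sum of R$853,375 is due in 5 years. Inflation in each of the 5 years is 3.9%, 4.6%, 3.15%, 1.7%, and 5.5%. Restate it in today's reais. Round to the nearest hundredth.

R$709,496.14

Price-level factor over 5 years: 1.039 × 1.046 × 1.0315 × 1.017 × 1.055 ≈ 1.2027901890.
Purchasing power today: R$853,375 divided by that factor.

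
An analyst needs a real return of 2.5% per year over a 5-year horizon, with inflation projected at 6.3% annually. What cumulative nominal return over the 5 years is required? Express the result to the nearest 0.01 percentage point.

53.56%

Required annual nominal rate: (1+2.5%)(1+6.3%) − 1 = 8.9575%.
Cumulative over 5 years: (1 + 0.089575)^5 − 1 ≈ 0.53563.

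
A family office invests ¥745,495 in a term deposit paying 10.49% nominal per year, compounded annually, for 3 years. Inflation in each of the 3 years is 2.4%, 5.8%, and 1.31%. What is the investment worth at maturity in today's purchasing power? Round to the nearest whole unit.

¥916,169

Nominal value at maturity: ¥745,495 × (1 + 10.49%)^3 ≈ ¥1,005,573.
Price-level factor over 3 years: 1.024 × 1.058 × 1.0131 = 1.0975844352.
The maturity value deflated by that factor is the answer in today's purchasing power.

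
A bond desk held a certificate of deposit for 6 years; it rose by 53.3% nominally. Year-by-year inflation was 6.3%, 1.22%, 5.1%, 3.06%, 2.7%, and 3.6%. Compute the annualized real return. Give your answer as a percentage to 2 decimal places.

3.60%

Cumulative inflation factor: 1.063 × 1.0122 × 1.051 × 1.0306 × 1.027 × 1.036 ≈ 1.24000.
Nominal growth factor: 1.53300. Real growth factor = 1.53300 / 1.24000 ≈ 1.23629.
Annualized: 1.23629^(1/6) − 1 ≈ 0.03598.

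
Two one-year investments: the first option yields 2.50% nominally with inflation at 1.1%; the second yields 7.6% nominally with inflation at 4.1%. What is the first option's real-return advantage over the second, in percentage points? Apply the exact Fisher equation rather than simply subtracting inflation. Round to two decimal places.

-1.98

The first option real return: 1.0250/1.011 − 1 = 1.385%.
The second real return: 1.076/1.041 − 1 = 3.362%.
Difference: 1.385 − 3.362 = -1.977 pp.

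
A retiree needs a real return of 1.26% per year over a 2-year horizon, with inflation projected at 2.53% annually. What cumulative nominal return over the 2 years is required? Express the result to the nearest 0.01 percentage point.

7.79%

Required annual nominal rate: (1+1.26%)(1+2.53%) − 1 = 3.821878%.
Cumulative over 2 years: (1 + 0.03821878)^2 − 1 ≈ 0.07790.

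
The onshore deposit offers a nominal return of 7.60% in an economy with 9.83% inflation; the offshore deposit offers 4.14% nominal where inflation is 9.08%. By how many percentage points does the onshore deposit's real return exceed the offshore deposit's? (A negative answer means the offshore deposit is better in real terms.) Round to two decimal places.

The onshore deposit real return: 1.0760/1.0983 − 1 = -2.030%.
The offshore deposit real return: 1.0414/1.0908 − 1 = -4.529%.
Difference: -2.030 − (-4.529) = 2.499 pp.

2.50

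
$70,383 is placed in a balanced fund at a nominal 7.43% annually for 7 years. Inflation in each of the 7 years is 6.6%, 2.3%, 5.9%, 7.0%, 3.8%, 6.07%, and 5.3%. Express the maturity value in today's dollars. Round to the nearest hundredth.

$81,136.44

Nominal value at maturity: $70,383 × (1 + 7.43%)^7 ≈ $116,237.65.
Price-level factor over 7 years: 1.066 × 1.023 × 1.059 × 1.070 × 1.038 × 1.0607 × 1.053 ≈ 1.4326195380.
Dividing the nominal maturity value by the price-level factor gives the value in today's money.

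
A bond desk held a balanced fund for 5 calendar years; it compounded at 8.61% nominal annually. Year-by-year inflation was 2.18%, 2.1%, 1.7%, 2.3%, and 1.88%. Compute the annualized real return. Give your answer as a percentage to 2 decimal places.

Cumulative inflation factor: 1.0218 × 1.021 × 1.017 × 1.023 × 1.0188 ≈ 1.10580.
Nominal growth factor: 1.51129. Real growth factor = 1.51129 / 1.10580 ≈ 1.36670.
Annualized: 1.36670^(1/5) − 1 ≈ 0.06447.

6.45%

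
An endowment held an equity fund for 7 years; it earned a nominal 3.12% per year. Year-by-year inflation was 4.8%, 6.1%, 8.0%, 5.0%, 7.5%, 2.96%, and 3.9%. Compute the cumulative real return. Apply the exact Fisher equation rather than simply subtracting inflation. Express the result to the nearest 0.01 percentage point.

-14.49%

Cumulative inflation factor: 1.048 × 1.061 × 1.080 × 1.050 × 1.075 × 1.0296 × 1.039 ≈ 1.45005.
Nominal growth factor: 1.23994. Real growth factor = 1.23994 / 1.45005 ≈ 0.85510.
Total real return ≈ -14.4898%.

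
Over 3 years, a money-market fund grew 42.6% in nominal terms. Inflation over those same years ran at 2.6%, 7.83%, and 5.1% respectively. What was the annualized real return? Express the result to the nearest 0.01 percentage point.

Cumulative inflation factor: 1.026 × 1.0783 × 1.051 ≈ 1.16276.
Nominal growth factor: 1.42600. Real growth factor = 1.42600 / 1.16276 ≈ 1.22639.
Annualized: 1.22639^(1/3) − 1 ≈ 0.07039.

7.04%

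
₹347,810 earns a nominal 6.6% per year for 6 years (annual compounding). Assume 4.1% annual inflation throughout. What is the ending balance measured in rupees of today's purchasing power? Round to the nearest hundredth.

₹401,033.74

Nominal value at maturity: ₹347,810 × (1 + 6.6%)^6 ≈ ₹510,370.18.
Price-level factor over 6 years: (1 + 4.1%)^6 ≈ 1.2726365063.
Dividing the nominal maturity value by the price-level factor gives the value in today's money.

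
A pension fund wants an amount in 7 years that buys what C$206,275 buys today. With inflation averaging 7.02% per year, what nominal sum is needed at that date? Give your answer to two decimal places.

C$331,666.21

Cumulative price-level factor: (1+7.02%)^7 ≈ 1.6078836775.
Multiplying C$206,275 by the price-level factor gives the future nominal sum.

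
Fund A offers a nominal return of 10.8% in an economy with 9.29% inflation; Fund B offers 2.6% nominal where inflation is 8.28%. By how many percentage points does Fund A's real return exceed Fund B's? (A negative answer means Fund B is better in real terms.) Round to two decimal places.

Fund A real return: 1.108/1.0929 − 1 = 1.382%.
Fund B real return: 1.026/1.0828 − 1 = -5.246%.
Difference: 1.382 − (-5.246) = 6.628 pp.

6.63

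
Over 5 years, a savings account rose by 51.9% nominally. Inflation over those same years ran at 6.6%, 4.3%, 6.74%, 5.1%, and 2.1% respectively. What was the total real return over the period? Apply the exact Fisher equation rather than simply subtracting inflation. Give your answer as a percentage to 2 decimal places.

19.28%

Cumulative inflation factor: 1.066 × 1.043 × 1.0674 × 1.051 × 1.021 ≈ 1.27349.
Nominal growth factor: 1.51900. Real growth factor = 1.51900 / 1.27349 ≈ 1.19278.
Total real return ≈ 19.2781%.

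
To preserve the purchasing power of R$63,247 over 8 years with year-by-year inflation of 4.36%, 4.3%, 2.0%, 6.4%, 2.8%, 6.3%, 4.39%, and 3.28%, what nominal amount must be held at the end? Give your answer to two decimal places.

Cumulative price-level factor: 1.0436 × 1.043 × 1.020 × 1.064 × 1.028 × 1.063 × 1.0439 × 1.0328 ≈ 1.3917514569.
Multiplying R$63,247 by the price-level factor gives the future nominal sum.

R$88,024.10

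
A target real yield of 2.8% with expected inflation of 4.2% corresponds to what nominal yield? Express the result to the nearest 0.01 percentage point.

By the Fisher equation, 1 + r_nom = (1 + 2.8%)(1 + 4.2%) = 1.028 × 1.042 = 1.071176.
So r_nom = 7.1176%.

7.12%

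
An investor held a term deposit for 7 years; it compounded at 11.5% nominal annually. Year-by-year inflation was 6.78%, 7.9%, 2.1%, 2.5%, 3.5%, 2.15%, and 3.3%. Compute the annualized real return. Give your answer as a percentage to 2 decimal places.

7.20%

Cumulative inflation factor: 1.0678 × 1.079 × 1.021 × 1.025 × 1.035 × 1.0215 × 1.033 ≈ 1.31686.
Nominal growth factor: 2.14252. Real growth factor = 2.14252 / 1.31686 ≈ 1.62699.
Annualized: 1.62699^(1/7) − 1 ≈ 0.07201.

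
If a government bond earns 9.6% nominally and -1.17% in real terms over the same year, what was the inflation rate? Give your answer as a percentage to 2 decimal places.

From (1+r_nom) = (1+r_real)(1+π), we get 1+π = (1 + 9.6%)/(1 − 1.17%) = 1.096/0.9883 ≈ 1.10898.
So π ≈ 10.8975%.

10.90%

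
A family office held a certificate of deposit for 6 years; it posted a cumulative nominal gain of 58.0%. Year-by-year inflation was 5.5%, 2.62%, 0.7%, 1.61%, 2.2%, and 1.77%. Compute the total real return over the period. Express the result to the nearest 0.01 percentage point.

Cumulative inflation factor: 1.055 × 1.0262 × 1.007 × 1.0161 × 1.022 × 1.0177 ≈ 1.15218.
Nominal growth factor: 1.58000. Real growth factor = 1.58000 / 1.15218 ≈ 1.37131.
Total real return ≈ 37.1311%.

37.13%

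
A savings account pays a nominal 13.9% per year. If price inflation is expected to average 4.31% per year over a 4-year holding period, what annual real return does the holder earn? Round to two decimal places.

9.19%

With constant rates the annual real return is the same each year: (1+13.9%)/(1+4.31%) − 1 = 0.09194.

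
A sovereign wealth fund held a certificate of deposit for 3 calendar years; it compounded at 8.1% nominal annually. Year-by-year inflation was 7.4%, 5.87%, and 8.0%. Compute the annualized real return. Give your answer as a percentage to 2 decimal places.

Cumulative inflation factor: 1.074 × 1.0587 × 1.080 ≈ 1.22801.
Nominal growth factor: 1.26321. Real growth factor = 1.26321 / 1.22801 ≈ 1.02867.
Annualized: 1.02867^(1/3) − 1 ≈ 0.00947.

0.95%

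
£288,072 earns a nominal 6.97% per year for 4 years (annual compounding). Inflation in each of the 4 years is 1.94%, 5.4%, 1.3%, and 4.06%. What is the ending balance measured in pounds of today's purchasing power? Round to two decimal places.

£333,020.16

Nominal value at maturity: £288,072 × (1 + 6.97%)^4 ≈ £377,180.33.
Price-level factor over 4 years: 1.0194 × 1.054 × 1.013 × 1.0406 ≈ 1.1326050848.
The maturity value deflated by that factor is the answer in today's purchasing power.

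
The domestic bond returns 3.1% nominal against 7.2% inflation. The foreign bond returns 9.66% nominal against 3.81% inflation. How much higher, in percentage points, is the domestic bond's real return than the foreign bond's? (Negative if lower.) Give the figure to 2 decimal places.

-9.46

The domestic bond real return: 1.031/1.072 − 1 = -3.825%.
The foreign bond real return: 1.0966/1.0381 − 1 = 5.635%.
Difference: -3.825 − 5.635 = -9.460 pp.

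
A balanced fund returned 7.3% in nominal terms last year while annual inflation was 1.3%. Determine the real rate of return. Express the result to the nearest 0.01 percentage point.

5.92%

Real return via the Fisher equation: (1 + 7.3%)/(1 + 1.3%) − 1 = 1.073/1.013 − 1 ≈ 0.05923.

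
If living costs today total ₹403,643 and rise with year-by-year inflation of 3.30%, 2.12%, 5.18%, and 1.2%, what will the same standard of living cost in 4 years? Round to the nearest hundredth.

₹453,233.74

Cumulative price-level factor: 1.0330 × 1.0212 × 1.0518 × 1.012 ≈ 1.1228579201.
The nominal amount required is ₹403,643 scaled up by that factor.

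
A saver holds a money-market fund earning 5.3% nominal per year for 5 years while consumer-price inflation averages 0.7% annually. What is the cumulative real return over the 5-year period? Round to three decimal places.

25.024%

The annual real rate is (1+5.3%)/(1+0.7%) − 1 = 4.5680%.
Compounded over 5 years: (1 + 0.045680)^5 − 1 ≈ 0.25024.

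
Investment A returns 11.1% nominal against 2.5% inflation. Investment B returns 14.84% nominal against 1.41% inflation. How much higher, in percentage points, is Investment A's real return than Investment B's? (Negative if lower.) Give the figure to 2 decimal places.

-4.85

Investment A real return: 1.111/1.025 − 1 = 8.390%.
Investment B real return: 1.1484/1.0141 − 1 = 13.243%.
Difference: 8.390 − 13.243 = -4.853 pp.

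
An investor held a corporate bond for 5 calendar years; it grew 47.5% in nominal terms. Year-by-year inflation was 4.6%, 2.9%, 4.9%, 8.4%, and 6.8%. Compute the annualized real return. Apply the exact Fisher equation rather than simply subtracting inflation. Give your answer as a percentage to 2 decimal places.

2.45%

Cumulative inflation factor: 1.046 × 1.029 × 1.049 × 1.084 × 1.068 ≈ 1.30714.
Nominal growth factor: 1.47500. Real growth factor = 1.47500 / 1.30714 ≈ 1.12842.
Annualized: 1.12842^(1/5) − 1 ≈ 0.02446.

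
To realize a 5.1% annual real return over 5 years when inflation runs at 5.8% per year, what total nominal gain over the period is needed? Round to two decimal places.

70.00%

Required annual nominal rate: (1+5.1%)(1+5.8%) − 1 = 11.1958%.
Cumulative over 5 years: (1 + 0.111958)^5 − 1 ≈ 0.69997.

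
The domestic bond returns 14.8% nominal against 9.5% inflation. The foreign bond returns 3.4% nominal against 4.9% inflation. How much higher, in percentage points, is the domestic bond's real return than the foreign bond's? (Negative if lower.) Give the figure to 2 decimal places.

The domestic bond real return: 1.148/1.095 − 1 = 4.840%.
The foreign bond real return: 1.034/1.049 − 1 = -1.430%.
Difference: 4.840 − (-1.430) = 6.270 pp.

6.27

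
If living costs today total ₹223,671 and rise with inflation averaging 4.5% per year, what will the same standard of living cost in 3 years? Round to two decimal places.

Cumulative price-level factor: (1+4.5%)^3 = 1.141166125.
Multiplying ₹223,671 by the price-level factor gives the future nominal sum.

₹255,245.77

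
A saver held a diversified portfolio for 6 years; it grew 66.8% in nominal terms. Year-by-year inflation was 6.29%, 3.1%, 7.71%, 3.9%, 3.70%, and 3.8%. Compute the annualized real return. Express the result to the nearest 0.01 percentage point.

Cumulative inflation factor: 1.0629 × 1.031 × 1.0771 × 1.039 × 1.0370 × 1.038 ≈ 1.32008.
Nominal growth factor: 1.66800. Real growth factor = 1.66800 / 1.32008 ≈ 1.26356.
Annualized: 1.26356^(1/6) − 1 ≈ 0.03976.

3.98%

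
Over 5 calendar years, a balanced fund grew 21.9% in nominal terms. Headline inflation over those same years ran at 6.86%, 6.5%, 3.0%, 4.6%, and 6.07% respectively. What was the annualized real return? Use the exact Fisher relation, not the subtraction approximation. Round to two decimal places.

Cumulative inflation factor: 1.0686 × 1.065 × 1.030 × 1.046 × 1.0607 ≈ 1.30055.
Nominal growth factor: 1.21900. Real growth factor = 1.21900 / 1.30055 ≈ 0.93730.
Annualized: 0.93730^(1/5) − 1 ≈ -0.01287.

-1.29%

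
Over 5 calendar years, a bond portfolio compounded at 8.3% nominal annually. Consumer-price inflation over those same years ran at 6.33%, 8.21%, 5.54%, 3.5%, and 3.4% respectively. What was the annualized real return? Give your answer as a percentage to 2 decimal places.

Cumulative inflation factor: 1.0633 × 1.0821 × 1.0554 × 1.035 × 1.034 ≈ 1.29957.
Nominal growth factor: 1.48985. Real growth factor = 1.48985 / 1.29957 ≈ 1.14641.
Annualized: 1.14641^(1/5) − 1 ≈ 0.02770.

2.77%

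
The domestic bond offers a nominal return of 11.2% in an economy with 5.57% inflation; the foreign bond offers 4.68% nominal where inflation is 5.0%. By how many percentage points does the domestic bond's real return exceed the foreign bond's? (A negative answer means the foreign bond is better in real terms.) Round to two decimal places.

5.64

The domestic bond real return: 1.112/1.0557 − 1 = 5.333%.
The foreign bond real return: 1.0468/1.050 − 1 = -0.305%.
Difference: 5.333 − (-0.305) = 5.638 pp.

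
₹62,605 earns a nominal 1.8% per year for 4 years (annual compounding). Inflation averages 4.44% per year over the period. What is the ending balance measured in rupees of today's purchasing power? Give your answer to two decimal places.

Nominal value at maturity: ₹62,605 × (1 + 1.8%)^4 ≈ ₹67,235.73.
Price-level factor over 4 years: (1 + 4.44%)^4 ≈ 1.1897821598.
Dividing the nominal maturity value by the price-level factor gives the value in today's money.

₹56,510.96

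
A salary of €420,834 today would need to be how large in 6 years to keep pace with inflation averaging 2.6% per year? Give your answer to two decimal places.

Cumulative price-level factor: (1+2.6%)^6 ≈ 1.1664984462.
Multiplying €420,834 by the price-level factor gives the future nominal sum.

€490,902.21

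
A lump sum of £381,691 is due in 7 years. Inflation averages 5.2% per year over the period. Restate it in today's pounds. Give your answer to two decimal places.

Price-level factor over 7 years: (1 + 5.2%)^7 ≈ 1.4259693103.
Purchasing power today: £381,691 divided by that factor.

£267,671.26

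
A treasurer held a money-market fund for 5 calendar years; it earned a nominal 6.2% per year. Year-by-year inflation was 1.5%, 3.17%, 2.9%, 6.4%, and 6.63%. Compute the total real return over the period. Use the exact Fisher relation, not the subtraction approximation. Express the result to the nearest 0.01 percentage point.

Cumulative inflation factor: 1.015 × 1.0317 × 1.029 × 1.064 × 1.0663 ≈ 1.22252.
Nominal growth factor: 1.35090. Real growth factor = 1.35090 / 1.22252 ≈ 1.10501.
Total real return ≈ 10.5011%.

10.50%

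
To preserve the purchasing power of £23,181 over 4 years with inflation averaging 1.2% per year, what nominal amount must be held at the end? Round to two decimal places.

£24,313.88

Cumulative price-level factor: (1+1.2%)^4 ≈ 1.0488709327.
The nominal amount required is £23,181 scaled up by that factor.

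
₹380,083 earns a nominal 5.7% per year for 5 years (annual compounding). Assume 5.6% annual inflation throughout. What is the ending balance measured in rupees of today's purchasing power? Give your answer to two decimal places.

Nominal value at maturity: ₹380,083 × (1 + 5.7%)^5 ≈ ₹501,479.73.
Price-level factor over 5 years: (1 + 5.6%)^5 ≈ 1.3131658832.
The maturity value deflated by that factor is the answer in today's purchasing power.

₹381,886.05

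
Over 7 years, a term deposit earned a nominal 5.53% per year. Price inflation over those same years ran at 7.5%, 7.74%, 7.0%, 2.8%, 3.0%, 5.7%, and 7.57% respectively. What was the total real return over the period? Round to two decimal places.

Cumulative inflation factor: 1.075 × 1.0774 × 1.070 × 1.028 × 1.030 × 1.057 × 1.0757 ≈ 1.49199.
Nominal growth factor: 1.45758. Real growth factor = 1.45758 / 1.49199 ≈ 0.97694.
Total real return ≈ -2.3065%.

-2.31%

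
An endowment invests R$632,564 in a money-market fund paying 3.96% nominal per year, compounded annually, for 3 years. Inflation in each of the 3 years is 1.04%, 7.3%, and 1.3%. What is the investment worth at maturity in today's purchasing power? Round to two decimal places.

R$647,143.78

Nominal value at maturity: R$632,564 × (1 + 3.96%)^3 ≈ R$710,727.77.
Price-level factor over 3 years: 1.0104 × 1.073 × 1.013 = 1.0982532696.
The maturity value deflated by that factor is the answer in today's purchasing power.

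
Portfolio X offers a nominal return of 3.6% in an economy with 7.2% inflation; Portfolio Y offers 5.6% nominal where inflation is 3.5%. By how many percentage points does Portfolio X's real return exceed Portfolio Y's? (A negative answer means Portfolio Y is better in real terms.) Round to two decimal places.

-5.39

Portfolio X real return: 1.036/1.072 − 1 = -3.358%.
Portfolio Y real return: 1.056/1.035 − 1 = 2.029%.
Difference: -3.358 − 2.029 = -5.387 pp.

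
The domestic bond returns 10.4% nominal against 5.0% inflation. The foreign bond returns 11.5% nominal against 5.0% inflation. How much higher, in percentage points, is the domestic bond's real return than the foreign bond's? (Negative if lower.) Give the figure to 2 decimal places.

The domestic bond real return: 1.104/1.050 − 1 = 5.143%.
The foreign bond real return: 1.115/1.050 − 1 = 6.190%.
Difference: 5.143 − 6.190 = -1.047 pp.

-1.05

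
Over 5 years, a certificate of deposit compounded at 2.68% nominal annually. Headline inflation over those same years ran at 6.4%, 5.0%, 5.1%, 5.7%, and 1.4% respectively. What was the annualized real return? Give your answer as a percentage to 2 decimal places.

Cumulative inflation factor: 1.064 × 1.050 × 1.051 × 1.057 × 1.014 ≈ 1.25848.
Nominal growth factor: 1.14138. Real growth factor = 1.14138 / 1.25848 ≈ 0.90695.
Annualized: 0.90695^(1/5) − 1 ≈ -0.01934.

-1.93%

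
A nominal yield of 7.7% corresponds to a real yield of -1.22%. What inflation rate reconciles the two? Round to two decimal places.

From (1+r_nom) = (1+r_real)(1+π), we get 1+π = (1 + 7.7%)/(1 − 1.22%) = 1.077/0.9878 ≈ 1.09030.
So π ≈ 9.0302%.

9.03%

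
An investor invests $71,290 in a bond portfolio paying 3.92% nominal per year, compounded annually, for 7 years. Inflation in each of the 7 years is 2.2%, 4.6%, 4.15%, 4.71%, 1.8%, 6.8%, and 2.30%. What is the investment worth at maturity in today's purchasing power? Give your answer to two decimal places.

Nominal value at maturity: $71,290 × (1 + 3.92%)^7 ≈ $93,308.80.
Price-level factor over 7 years: 1.022 × 1.046 × 1.0415 × 1.0471 × 1.018 × 1.068 × 1.0230 ≈ 1.2966557152.
The maturity value deflated by that factor is the answer in today's purchasing power.

$71,961.12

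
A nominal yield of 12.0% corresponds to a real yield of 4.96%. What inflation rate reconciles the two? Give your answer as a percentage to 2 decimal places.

From (1+r_nom) = (1+r_real)(1+π), we get 1+π = (1 + 12.0%)/(1 + 4.96%) = 1.120/1.0496 ≈ 1.06707.
So π ≈ 6.7073%.

6.71%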